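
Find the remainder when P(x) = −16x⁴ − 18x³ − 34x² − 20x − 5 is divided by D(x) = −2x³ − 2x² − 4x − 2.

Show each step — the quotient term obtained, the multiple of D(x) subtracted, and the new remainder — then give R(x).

R(x) = −3

Step 1: lead(−16x⁴ − 18x³ − 34x² − 20x − 5) ÷ lead(D) = −16x⁴ ÷ −2x³ = 8x. Subtract (8x)·D = −16x⁴ − 16x³ − 32x² − 16x. Remainder: −2x³ − 2x² − 4x − 5.
Step 2: lead(−2x³ − 2x² − 4x − 5) ÷ lead(D) = −2x³ ÷ −2x³ = 1. Subtract (1)·D = −2x³ − 2x² − 4x − 2. Remainder: −3.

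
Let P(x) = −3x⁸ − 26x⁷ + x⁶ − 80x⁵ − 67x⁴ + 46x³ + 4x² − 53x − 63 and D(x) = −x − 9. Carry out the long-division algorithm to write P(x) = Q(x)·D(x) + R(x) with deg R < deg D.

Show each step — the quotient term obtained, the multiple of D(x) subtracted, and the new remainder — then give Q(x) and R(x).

Step 1: lead(−3x⁸ − 26x⁷ + x⁶ − 80x⁵ − 67x⁴ + 46x³ + 4x² − 53x − 63) ÷ lead(D) = −3x⁸ ÷ −x = 3x⁷. Subtract (3x⁷)·D = −3x⁸ − 27x⁷. Remainder: x⁷ + x⁶ − 80x⁵ − 67x⁴ + 46x³ + 4x² − 53x − 63.
Step 2: lead(x⁷ + x⁶ − 80x⁵ − 67x⁴ + 46x³ + 4x² − 53x − 63) ÷ lead(D) = x⁷ ÷ −x = −x⁶. Subtract (−x⁶)·D = x⁷ + 9x⁶. Remainder: −8x⁶ − 80x⁵ − 67x⁴ + 46x³ + 4x² − 53x − 63.
Step 3: lead(−8x⁶ − 80x⁵ − 67x⁴ + 46x³ + 4x² − 53x − 63) ÷ lead(D) = −8x⁶ ÷ −x = 8x⁵. Subtract (8x⁵)·D = −8x⁶ − 72x⁵. Remainder: −8x⁵ − 67x⁴ + 46x³ + 4x² − 53x − 63.
Step 4: lead(−8x⁵ − 67x⁴ + 46x³ + 4x² − 53x − 63) ÷ lead(D) = −8x⁵ ÷ −x = 8x⁴. Subtract (8x⁴)·D = −8x⁵ − 72x⁴. Remainder: 5x⁴ + 46x³ + 4x² − 53x − 63.
Step 5: lead(5x⁴ + 46x³ + 4x² − 53x − 63) ÷ lead(D) = 5x⁴ ÷ −x = −5x³. Subtract (−5x³)·D = 5x⁴ + 45x³. Remainder: x³ + 4x² − 53x − 63.
Step 6: lead(x³ + 4x² − 53x − 63) ÷ lead(D) = x³ ÷ −x = −x². Subtract (−x²)·D = x³ + 9x². Remainder: −5x² − 53x − 63.
Step 7: lead(−5x² − 53x − 63) ÷ lead(D) = −5x² ÷ −x = 5x. Subtract (5x)·D = −5x² − 45x. Remainder: −8x − 63.
Step 8: lead(−8x − 63) ÷ lead(D) = −8x ÷ −x = 8. Subtract (8)·D = −8x − 72. Remainder: 9.

Q(x) = 3x⁷ − x⁶ + 8x⁵ + 8x⁴ − 5x³ − x² + 5x + 8; R(x) = 9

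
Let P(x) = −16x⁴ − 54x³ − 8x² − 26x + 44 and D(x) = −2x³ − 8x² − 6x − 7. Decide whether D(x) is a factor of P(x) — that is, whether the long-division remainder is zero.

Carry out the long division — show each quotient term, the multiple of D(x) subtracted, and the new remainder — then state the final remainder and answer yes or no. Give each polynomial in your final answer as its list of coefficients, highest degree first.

R = [9], so D(x) is not a factor of P(x). no

Step 1: lead(−16x⁴ − 54x³ − 8x² − 26x + 44) ÷ lead(D) = −16x⁴ ÷ −2x³ = 8x. Subtract (8x)·D = −16x⁴ − 64x³ − 48x² − 56x. Remainder: 10x³ + 40x² + 30x + 44.
Step 2: lead(10x³ + 40x² + 30x + 44) ÷ lead(D) = 10x³ ÷ −2x³ = −5. Subtract (−5)·D = 10x³ + 40x² + 30x + 35. Remainder: 9.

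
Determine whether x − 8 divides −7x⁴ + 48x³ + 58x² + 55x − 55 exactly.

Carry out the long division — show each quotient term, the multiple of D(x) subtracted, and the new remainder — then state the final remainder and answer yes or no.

R(x) = 1, so D(x) is not a factor of P(x). no

Step 1: lead(−7x⁴ + 48x³ + 58x² + 55x − 55) ÷ lead(D) = −7x⁴ ÷ x = −7x³. Subtract (−7x³)·D = −7x⁴ + 56x³. Remainder: −8x³ + 58x² + 55x − 55.
Step 2: lead(−8x³ + 58x² + 55x − 55) ÷ lead(D) = −8x³ ÷ x = −8x². Subtract (−8x²)·D = −8x³ + 64x². Remainder: −6x² + 55x − 55.
Step 3: lead(−6x² + 55x − 55) ÷ lead(D) = −6x² ÷ x = −6x. Subtract (−6x)·D = −6x² + 48x. Remainder: 7x − 55.
Step 4: lead(7x − 55) ÷ lead(D) = 7x ÷ x = 7. Subtract (7)·D = 7x − 56. Remainder: 1.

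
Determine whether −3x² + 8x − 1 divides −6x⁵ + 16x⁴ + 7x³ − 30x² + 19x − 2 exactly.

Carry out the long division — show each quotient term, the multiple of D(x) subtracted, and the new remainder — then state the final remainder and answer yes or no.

R(x) = 0, so D(x) is a factor of P(x). yes

Step 1: lead(−6x⁵ + 16x⁴ + 7x³ − 30x² + 19x − 2) ÷ lead(D) = −6x⁵ ÷ −3x² = 2x³. Subtract (2x³)·D = −6x⁵ + 16x⁴ − 2x³. Remainder: 9x³ − 30x² + 19x − 2.
Step 2: lead(9x³ − 30x² + 19x − 2) ÷ lead(D) = 9x³ ÷ −3x² = −3x. Subtract (−3x)·D = 9x³ − 24x² + 3x. Remainder: −6x² + 16x − 2.
Step 3: lead(−6x² + 16x − 2) ÷ lead(D) = −6x² ÷ −3x² = 2. Subtract (2)·D = −6x² + 16x − 2. Remainder: 0.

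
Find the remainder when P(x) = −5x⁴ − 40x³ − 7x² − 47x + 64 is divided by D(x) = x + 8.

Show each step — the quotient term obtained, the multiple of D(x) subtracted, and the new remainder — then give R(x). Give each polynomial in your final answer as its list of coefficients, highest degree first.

Step 1: lead(−5x⁴ − 40x³ − 7x² − 47x + 64) ÷ lead(D) = −5x⁴ ÷ x = −5x³. Subtract (−5x³)·D = −5x⁴ − 40x³. Remainder: −7x² − 47x + 64.
Step 2: lead(−7x² − 47x + 64) ÷ lead(D) = −7x² ÷ x = −7x. Subtract (−7x)·D = −7x² − 56x. Remainder: 9x + 64.
Step 3: lead(9x + 64) ÷ lead(D) = 9x ÷ x = 9. Subtract (9)·D = 9x + 72. Remainder: −8.

R = [-8]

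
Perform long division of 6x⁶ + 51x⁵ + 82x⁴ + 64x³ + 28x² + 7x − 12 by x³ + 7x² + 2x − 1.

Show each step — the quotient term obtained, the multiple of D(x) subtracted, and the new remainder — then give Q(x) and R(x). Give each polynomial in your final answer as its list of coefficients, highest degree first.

Q = [6, 9, 7, 3]; R = [2, 8, -9]

Step 1: lead(6x⁶ + 51x⁵ + 82x⁴ + 64x³ + 28x² + 7x − 12) ÷ lead(D) = 6x⁶ ÷ x³ = 6x³. Subtract (6x³)·D = 6x⁶ + 42x⁵ + 12x⁴ − 6x³. Remainder: 9x⁵ + 70x⁴ + 70x³ + 28x² + 7x − 12.
Step 2: lead(9x⁵ + 70x⁴ + 70x³ + 28x² + 7x − 12) ÷ lead(D) = 9x⁵ ÷ x³ = 9x². Subtract (9x²)·D = 9x⁵ + 63x⁴ + 18x³ − 9x². Remainder: 7x⁴ + 52x³ + 37x² + 7x − 12.
Step 3: lead(7x⁴ + 52x³ + 37x² + 7x − 12) ÷ lead(D) = 7x⁴ ÷ x³ = 7x. Subtract (7x)·D = 7x⁴ + 49x³ + 14x² − 7x. Remainder: 3x³ + 23x² + 14x − 12.
Step 4: lead(3x³ + 23x² + 14x − 12) ÷ lead(D) = 3x³ ÷ x³ = 3. Subtract (3)·D = 3x³ + 21x² + 6x − 3. Remainder: 2x² + 8x − 9.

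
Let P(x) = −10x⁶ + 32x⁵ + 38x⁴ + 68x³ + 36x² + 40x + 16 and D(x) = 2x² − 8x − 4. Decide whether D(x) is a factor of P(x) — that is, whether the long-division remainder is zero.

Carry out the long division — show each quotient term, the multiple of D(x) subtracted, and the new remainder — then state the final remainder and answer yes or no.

Step 1: lead(−10x⁶ + 32x⁵ + 38x⁴ + 68x³ + 36x² + 40x + 16) ÷ lead(D) = −10x⁶ ÷ 2x² = −5x⁴. Subtract (−5x⁴)·D = −10x⁶ + 40x⁵ + 20x⁴. Remainder: −8x⁵ + 18x⁴ + 68x³ + 36x² + 40x + 16.
Step 2: lead(−8x⁵ + 18x⁴ + 68x³ + 36x² + 40x + 16) ÷ lead(D) = −8x⁵ ÷ 2x² = −4x³. Subtract (−4x³)·D = −8x⁵ + 32x⁴ + 16x³. Remainder: −14x⁴ + 52x³ + 36x² + 40x + 16.
Step 3: lead(−14x⁴ + 52x³ + 36x² + 40x + 16) ÷ lead(D) = −14x⁴ ÷ 2x² = −7x². Subtract (−7x²)·D = −14x⁴ + 56x³ + 28x². Remainder: −4x³ + 8x² + 40x + 16.
Step 4: lead(−4x³ + 8x² + 40x + 16) ÷ lead(D) = −4x³ ÷ 2x² = −2x. Subtract (−2x)·D = −4x³ + 16x² + 8x. Remainder: −8x² + 32x + 16.
Step 5: lead(−8x² + 32x + 16) ÷ lead(D) = −8x² ÷ 2x² = −4. Subtract (−4)·D = −8x² + 32x + 16. Remainder: 0.

R(x) = 0, so D(x) is a factor of P(x). yes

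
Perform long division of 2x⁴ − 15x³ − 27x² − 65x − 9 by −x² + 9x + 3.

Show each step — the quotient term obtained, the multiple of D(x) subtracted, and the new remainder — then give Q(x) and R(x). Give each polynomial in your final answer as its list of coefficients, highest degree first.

Step 1: lead(2x⁴ − 15x³ − 27x² − 65x − 9) ÷ lead(D) = 2x⁴ ÷ −x² = −2x². Subtract (−2x²)·D = 2x⁴ − 18x³ − 6x². Remainder: 3x³ − 21x² − 65x − 9.
Step 2: lead(3x³ − 21x² − 65x − 9) ÷ lead(D) = 3x³ ÷ −x² = −3x. Subtract (−3x)·D = 3x³ − 27x² − 9x. Remainder: 6x² − 56x − 9.
Step 3: lead(6x² − 56x − 9) ÷ lead(D) = 6x² ÷ −x² = −6. Subtract (−6)·D = 6x² − 54x − 18. Remainder: −2x + 9.

Q = [-2, -3, -6]; R = [-2, 9]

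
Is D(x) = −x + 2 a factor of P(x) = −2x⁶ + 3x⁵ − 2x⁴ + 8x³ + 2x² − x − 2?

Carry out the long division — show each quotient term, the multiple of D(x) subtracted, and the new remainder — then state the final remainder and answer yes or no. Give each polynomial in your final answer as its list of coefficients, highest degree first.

Step 1: lead(−2x⁶ + 3x⁵ − 2x⁴ + 8x³ + 2x² − x − 2) ÷ lead(D) = −2x⁶ ÷ −x = 2x⁵. Subtract (2x⁵)·D = −2x⁶ + 4x⁵. Remainder: −x⁵ − 2x⁴ + 8x³ + 2x² − x − 2.
Step 2: lead(−x⁵ − 2x⁴ + 8x³ + 2x² − x − 2) ÷ lead(D) = −x⁵ ÷ −x = x⁴. Subtract (x⁴)·D = −x⁵ + 2x⁴. Remainder: −4x⁴ + 8x³ + 2x² − x − 2.
Step 3: lead(−4x⁴ + 8x³ + 2x² − x − 2) ÷ lead(D) = −4x⁴ ÷ −x = 4x³. Subtract (4x³)·D = −4x⁴ + 8x³. Remainder: 2x² − x − 2.
Step 4: lead(2x² − x − 2) ÷ lead(D) = 2x² ÷ −x = −2x. Subtract (−2x)·D = 2x² − 4x. Remainder: 3x − 2.
Step 5: lead(3x − 2) ÷ lead(D) = 3x ÷ −x = −3. Subtract (−3)·D = 3x − 6. Remainder: 4.

R = [4], so D(x) is not a factor of P(x). no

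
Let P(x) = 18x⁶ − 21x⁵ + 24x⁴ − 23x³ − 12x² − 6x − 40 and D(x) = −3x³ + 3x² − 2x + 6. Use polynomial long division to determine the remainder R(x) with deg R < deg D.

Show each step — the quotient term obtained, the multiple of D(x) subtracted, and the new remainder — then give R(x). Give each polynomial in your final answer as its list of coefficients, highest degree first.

Step 1: lead(18x⁶ − 21x⁵ + 24x⁴ − 23x³ − 12x² − 6x − 40) ÷ lead(D) = 18x⁶ ÷ −3x³ = −6x³. Subtract (−6x³)·D = 18x⁶ − 18x⁵ + 12x⁴ − 36x³. Remainder: −3x⁵ + 12x⁴ + 13x³ − 12x² − 6x − 40.
Step 2: lead(−3x⁵ + 12x⁴ + 13x³ − 12x² − 6x − 40) ÷ lead(D) = −3x⁵ ÷ −3x³ = x². Subtract (x²)·D = −3x⁵ + 3x⁴ − 2x³ + 6x². Remainder: 9x⁴ + 15x³ − 18x² − 6x − 40.
Step 3: lead(9x⁴ + 15x³ − 18x² − 6x − 40) ÷ lead(D) = 9x⁴ ÷ −3x³ = −3x. Subtract (−3x)·D = 9x⁴ − 9x³ + 6x² − 18x. Remainder: 24x³ − 24x² + 12x − 40.
Step 4: lead(24x³ − 24x² + 12x − 40) ÷ lead(D) = 24x³ ÷ −3x³ = −8. Subtract (−8)·D = 24x³ − 24x² + 16x − 48. Remainder: −4x + 8.

R = [-4, 8]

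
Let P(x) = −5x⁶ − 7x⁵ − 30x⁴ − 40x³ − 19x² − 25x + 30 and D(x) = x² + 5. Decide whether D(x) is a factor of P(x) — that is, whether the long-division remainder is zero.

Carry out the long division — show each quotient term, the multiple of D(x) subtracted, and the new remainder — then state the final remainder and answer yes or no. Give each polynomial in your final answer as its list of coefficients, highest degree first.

R = [0], so D(x) is a factor of P(x). yes

Step 1: lead(−5x⁶ − 7x⁵ − 30x⁴ − 40x³ − 19x² − 25x + 30) ÷ lead(D) = −5x⁶ ÷ x² = −5x⁴. Subtract (−5x⁴)·D = −5x⁶ − 25x⁴. Remainder: −7x⁵ − 5x⁴ − 40x³ − 19x² − 25x + 30.
Step 2: lead(−7x⁵ − 5x⁴ − 40x³ − 19x² − 25x + 30) ÷ lead(D) = −7x⁵ ÷ x² = −7x³. Subtract (−7x³)·D = −7x⁵ − 35x³. Remainder: −5x⁴ − 5x³ − 19x² − 25x + 30.
Step 3: lead(−5x⁴ − 5x³ − 19x² − 25x + 30) ÷ lead(D) = −5x⁴ ÷ x² = −5x². Subtract (−5x²)·D = −5x⁴ − 25x². Remainder: −5x³ + 6x² − 25x + 30.
Step 4: lead(−5x³ + 6x² − 25x + 30) ÷ lead(D) = −5x³ ÷ x² = −5x. Subtract (−5x)·D = −5x³ − 25x. Remainder: 6x² + 30.
Step 5: lead(6x² + 30) ÷ lead(D) = 6x² ÷ x² = 6. Subtract (6)·D = 6x² + 30. Remainder: 0.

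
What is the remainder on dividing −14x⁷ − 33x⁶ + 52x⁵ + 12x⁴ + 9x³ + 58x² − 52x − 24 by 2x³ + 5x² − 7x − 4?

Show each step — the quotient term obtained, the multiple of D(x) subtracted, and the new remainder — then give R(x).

R(x) = −4x + 8

Step 1: lead(−14x⁷ − 33x⁶ + 52x⁵ + 12x⁴ + 9x³ + 58x² − 52x − 24) ÷ lead(D) = −14x⁷ ÷ 2x³ = −7x⁴. Subtract (−7x⁴)·D = −14x⁷ − 35x⁶ + 49x⁵ + 28x⁴. Remainder: 2x⁶ + 3x⁵ − 16x⁴ + 9x³ + 58x² − 52x − 24.
Step 2: lead(2x⁶ + 3x⁵ − 16x⁴ + 9x³ + 58x² − 52x − 24) ÷ lead(D) = 2x⁶ ÷ 2x³ = x³. Subtract (x³)·D = 2x⁶ + 5x⁵ − 7x⁴ − 4x³. Remainder: −2x⁵ − 9x⁴ + 13x³ + 58x² − 52x − 24.
Step 3: lead(−2x⁵ − 9x⁴ + 13x³ + 58x² − 52x − 24) ÷ lead(D) = −2x⁵ ÷ 2x³ = −x². Subtract (−x²)·D = −2x⁵ − 5x⁴ + 7x³ + 4x². Remainder: −4x⁴ + 6x³ + 54x² − 52x − 24.
Step 4: lead(−4x⁴ + 6x³ + 54x² − 52x − 24) ÷ lead(D) = −4x⁴ ÷ 2x³ = −2x. Subtract (−2x)·D = −4x⁴ − 10x³ + 14x² + 8x. Remainder: 16x³ + 40x² − 60x − 24.
Step 5: lead(16x³ + 40x² − 60x − 24) ÷ lead(D) = 16x³ ÷ 2x³ = 8. Subtract (8)·D = 16x³ + 40x² − 56x − 32. Remainder: −4x + 8.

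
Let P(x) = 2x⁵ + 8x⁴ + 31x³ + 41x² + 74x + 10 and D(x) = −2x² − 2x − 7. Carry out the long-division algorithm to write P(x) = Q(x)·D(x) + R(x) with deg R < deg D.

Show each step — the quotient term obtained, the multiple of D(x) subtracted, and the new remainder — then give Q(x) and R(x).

Step 1: lead(2x⁵ + 8x⁴ + 31x³ + 41x² + 74x + 10) ÷ lead(D) = 2x⁵ ÷ −2x² = −x³. Subtract (−x³)·D = 2x⁵ + 2x⁴ + 7x³. Remainder: 6x⁴ + 24x³ + 41x² + 74x + 10.
Step 2: lead(6x⁴ + 24x³ + 41x² + 74x + 10) ÷ lead(D) = 6x⁴ ÷ −2x² = −3x². Subtract (−3x²)·D = 6x⁴ + 6x³ + 21x². Remainder: 18x³ + 20x² + 74x + 10.
Step 3: lead(18x³ + 20x² + 74x + 10) ÷ lead(D) = 18x³ ÷ −2x² = −9x. Subtract (−9x)·D = 18x³ + 18x² + 63x. Remainder: 2x² + 11x + 10.
Step 4: lead(2x² + 11x + 10) ÷ lead(D) = 2x² ÷ −2x² = −1. Subtract (−1)·D = 2x² + 2x + 7. Remainder: 9x + 3.

Q(x) = −x³ − 3x² − 9x − 1; R(x) = 9x + 3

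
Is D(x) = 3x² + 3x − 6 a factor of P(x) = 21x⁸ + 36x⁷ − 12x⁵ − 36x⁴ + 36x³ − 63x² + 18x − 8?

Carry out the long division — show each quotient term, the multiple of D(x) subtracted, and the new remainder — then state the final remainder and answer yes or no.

Step 1: lead(21x⁸ + 36x⁷ − 12x⁵ − 36x⁴ + 36x³ − 63x² + 18x − 8) ÷ lead(D) = 21x⁸ ÷ 3x² = 7x⁶. Subtract (7x⁶)·D = 21x⁸ + 21x⁷ − 42x⁶. Remainder: 15x⁷ + 42x⁶ − 12x⁵ − 36x⁴ + 36x³ − 63x² + 18x − 8.
Step 2: lead(15x⁷ + 42x⁶ − 12x⁵ − 36x⁴ + 36x³ − 63x² + 18x − 8) ÷ lead(D) = 15x⁷ ÷ 3x² = 5x⁵. Subtract (5x⁵)·D = 15x⁷ + 15x⁶ − 30x⁵. Remainder: 27x⁶ + 18x⁵ − 36x⁴ + 36x³ − 63x² + 18x − 8.
Step 3: lead(27x⁶ + 18x⁵ − 36x⁴ + 36x³ − 63x² + 18x − 8) ÷ lead(D) = 27x⁶ ÷ 3x² = 9x⁴. Subtract (9x⁴)·D = 27x⁶ + 27x⁵ − 54x⁴. Remainder: −9x⁵ + 18x⁴ + 36x³ − 63x² + 18x − 8.
Step 4: lead(−9x⁵ + 18x⁴ + 36x³ − 63x² + 18x − 8) ÷ lead(D) = −9x⁵ ÷ 3x² = −3x³. Subtract (−3x³)·D = −9x⁵ − 9x⁴ + 18x³. Remainder: 27x⁴ + 18x³ − 63x² + 18x − 8.
Step 5: lead(27x⁴ + 18x³ − 63x² + 18x − 8) ÷ lead(D) = 27x⁴ ÷ 3x² = 9x². Subtract (9x²)·D = 27x⁴ + 27x³ − 54x². Remainder: −9x³ − 9x² + 18x − 8.
Step 6: lead(−9x³ − 9x² + 18x − 8) ÷ lead(D) = −9x³ ÷ 3x² = −3x. Subtract (−3x)·D = −9x³ − 9x² + 18x. Remainder: −8.

R(x) = −8, so D(x) is not a factor of P(x). no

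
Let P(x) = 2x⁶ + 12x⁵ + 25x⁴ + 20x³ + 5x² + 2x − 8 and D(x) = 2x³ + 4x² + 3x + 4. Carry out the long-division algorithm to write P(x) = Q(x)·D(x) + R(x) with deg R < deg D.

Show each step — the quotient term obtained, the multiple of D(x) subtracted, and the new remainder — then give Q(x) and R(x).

Q(x) = x³ + 4x² + 3x − 4; R(x) = −4x² + 2x + 8

Step 1: lead(2x⁶ + 12x⁵ + 25x⁴ + 20x³ + 5x² + 2x − 8) ÷ lead(D) = 2x⁶ ÷ 2x³ = x³. Subtract (x³)·D = 2x⁶ + 4x⁵ + 3x⁴ + 4x³. Remainder: 8x⁵ + 22x⁴ + 16x³ + 5x² + 2x − 8.
Step 2: lead(8x⁵ + 22x⁴ + 16x³ + 5x² + 2x − 8) ÷ lead(D) = 8x⁵ ÷ 2x³ = 4x². Subtract (4x²)·D = 8x⁵ + 16x⁴ + 12x³ + 16x². Remainder: 6x⁴ + 4x³ − 11x² + 2x − 8.
Step 3: lead(6x⁴ + 4x³ − 11x² + 2x − 8) ÷ lead(D) = 6x⁴ ÷ 2x³ = 3x. Subtract (3x)·D = 6x⁴ + 12x³ + 9x² + 12x. Remainder: −8x³ − 20x² − 10x − 8.
Step 4: lead(−8x³ − 20x² − 10x − 8) ÷ lead(D) = −8x³ ÷ 2x³ = −4. Subtract (−4)·D = −8x³ − 16x² − 12x − 16. Remainder: −4x² + 2x + 8.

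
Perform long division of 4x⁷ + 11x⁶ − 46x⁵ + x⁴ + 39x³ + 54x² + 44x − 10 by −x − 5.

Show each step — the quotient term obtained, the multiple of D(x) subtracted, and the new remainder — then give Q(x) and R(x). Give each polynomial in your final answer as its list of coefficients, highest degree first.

Step 1: lead(4x⁷ + 11x⁶ − 46x⁵ + x⁴ + 39x³ + 54x² + 44x − 10) ÷ lead(D) = 4x⁷ ÷ −x = −4x⁶. Subtract (−4x⁶)·D = 4x⁷ + 20x⁶. Remainder: −9x⁶ − 46x⁵ + x⁴ + 39x³ + 54x² + 44x − 10.
Step 2: lead(−9x⁶ − 46x⁵ + x⁴ + 39x³ + 54x² + 44x − 10) ÷ lead(D) = −9x⁶ ÷ −x = 9x⁵. Subtract (9x⁵)·D = −9x⁶ − 45x⁵. Remainder: −x⁵ + x⁴ + 39x³ + 54x² + 44x − 10.
Step 3: lead(−x⁵ + x⁴ + 39x³ + 54x² + 44x − 10) ÷ lead(D) = −x⁵ ÷ −x = x⁴. Subtract (x⁴)·D = −x⁵ − 5x⁴. Remainder: 6x⁴ + 39x³ + 54x² + 44x − 10.
Step 4: lead(6x⁴ + 39x³ + 54x² + 44x − 10) ÷ lead(D) = 6x⁴ ÷ −x = −6x³. Subtract (−6x³)·D = 6x⁴ + 30x³. Remainder: 9x³ + 54x² + 44x − 10.
Step 5: lead(9x³ + 54x² + 44x − 10) ÷ lead(D) = 9x³ ÷ −x = −9x². Subtract (−9x²)·D = 9x³ + 45x². Remainder: 9x² + 44x − 10.
Step 6: lead(9x² + 44x − 10) ÷ lead(D) = 9x² ÷ −x = −9x. Subtract (−9x)·D = 9x² + 45x. Remainder: −x − 10.
Step 7: lead(−x − 10) ÷ lead(D) = −x ÷ −x = 1. Subtract (1)·D = −x − 5. Remainder: −5.

Q = [-4, 9, 1, -6, -9, -9, 1]; R = [-5]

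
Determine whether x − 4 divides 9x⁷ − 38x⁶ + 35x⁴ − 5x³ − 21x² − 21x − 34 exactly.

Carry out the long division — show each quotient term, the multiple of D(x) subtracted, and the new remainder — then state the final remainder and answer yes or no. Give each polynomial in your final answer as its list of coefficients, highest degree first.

Step 1: lead(9x⁷ − 38x⁶ + 35x⁴ − 5x³ − 21x² − 21x − 34) ÷ lead(D) = 9x⁷ ÷ x = 9x⁶. Subtract (9x⁶)·D = 9x⁷ − 36x⁶. Remainder: −2x⁶ + 35x⁴ − 5x³ − 21x² − 21x − 34.
Step 2: lead(−2x⁶ + 35x⁴ − 5x³ − 21x² − 21x − 34) ÷ lead(D) = −2x⁶ ÷ x = −2x⁵. Subtract (−2x⁵)·D = −2x⁶ + 8x⁵. Remainder: −8x⁵ + 35x⁴ − 5x³ − 21x² − 21x − 34.
Step 3: lead(−8x⁵ + 35x⁴ − 5x³ − 21x² − 21x − 34) ÷ lead(D) = −8x⁵ ÷ x = −8x⁴. Subtract (−8x⁴)·D = −8x⁵ + 32x⁴. Remainder: 3x⁴ − 5x³ − 21x² − 21x − 34.
Step 4: lead(3x⁴ − 5x³ − 21x² − 21x − 34) ÷ lead(D) = 3x⁴ ÷ x = 3x³. Subtract (3x³)·D = 3x⁴ − 12x³. Remainder: 7x³ − 21x² − 21x − 34.
Step 5: lead(7x³ − 21x² − 21x − 34) ÷ lead(D) = 7x³ ÷ x = 7x². Subtract (7x²)·D = 7x³ − 28x². Remainder: 7x² − 21x − 34.
Step 6: lead(7x² − 21x − 34) ÷ lead(D) = 7x² ÷ x = 7x. Subtract (7x)·D = 7x² − 28x. Remainder: 7x − 34.
Step 7: lead(7x − 34) ÷ lead(D) = 7x ÷ x = 7. Subtract (7)·D = 7x − 28. Remainder: −6.

R = [-6], so D(x) is not a factor of P(x). no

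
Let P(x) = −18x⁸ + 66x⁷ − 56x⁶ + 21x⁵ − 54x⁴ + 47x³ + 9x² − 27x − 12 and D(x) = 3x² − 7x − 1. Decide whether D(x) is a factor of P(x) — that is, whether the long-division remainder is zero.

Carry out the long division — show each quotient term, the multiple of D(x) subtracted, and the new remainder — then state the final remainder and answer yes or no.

Step 1: lead(−18x⁸ + 66x⁷ − 56x⁶ + 21x⁵ − 54x⁴ + 47x³ + 9x² − 27x − 12) ÷ lead(D) = −18x⁸ ÷ 3x² = −6x⁶. Subtract (−6x⁶)·D = −18x⁸ + 42x⁷ + 6x⁶. Remainder: 24x⁷ − 62x⁶ + 21x⁵ − 54x⁴ + 47x³ + 9x² − 27x − 12.
Step 2: lead(24x⁷ − 62x⁶ + 21x⁵ − 54x⁴ + 47x³ + 9x² − 27x − 12) ÷ lead(D) = 24x⁷ ÷ 3x² = 8x⁵. Subtract (8x⁵)·D = 24x⁷ − 56x⁶ − 8x⁵. Remainder: −6x⁶ + 29x⁵ − 54x⁴ + 47x³ + 9x² − 27x − 12.
Step 3: lead(−6x⁶ + 29x⁵ − 54x⁴ + 47x³ + 9x² − 27x − 12) ÷ lead(D) = −6x⁶ ÷ 3x² = −2x⁴. Subtract (−2x⁴)·D = −6x⁶ + 14x⁵ + 2x⁴. Remainder: 15x⁵ − 56x⁴ + 47x³ + 9x² − 27x − 12.
Step 4: lead(15x⁵ − 56x⁴ + 47x³ + 9x² − 27x − 12) ÷ lead(D) = 15x⁵ ÷ 3x² = 5x³. Subtract (5x³)·D = 15x⁵ − 35x⁴ − 5x³. Remainder: −21x⁴ + 52x³ + 9x² − 27x − 12.
Step 5: lead(−21x⁴ + 52x³ + 9x² − 27x − 12) ÷ lead(D) = −21x⁴ ÷ 3x² = −7x². Subtract (−7x²)·D = −21x⁴ + 49x³ + 7x². Remainder: 3x³ + 2x² − 27x − 12.
Step 6: lead(3x³ + 2x² − 27x − 12) ÷ lead(D) = 3x³ ÷ 3x² = x. Subtract (x)·D = 3x³ − 7x² − x. Remainder: 9x² − 26x − 12.
Step 7: lead(9x² − 26x − 12) ÷ lead(D) = 9x² ÷ 3x² = 3. Subtract (3)·D = 9x² − 21x − 3. Remainder: −5x − 9.

R(x) = −5x − 9, so D(x) is not a factor of P(x). no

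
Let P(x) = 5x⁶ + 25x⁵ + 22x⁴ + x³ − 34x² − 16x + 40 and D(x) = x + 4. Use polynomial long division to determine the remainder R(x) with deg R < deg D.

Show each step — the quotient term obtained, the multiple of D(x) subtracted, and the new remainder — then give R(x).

Step 1: lead(5x⁶ + 25x⁵ + 22x⁴ + x³ − 34x² − 16x + 40) ÷ lead(D) = 5x⁶ ÷ x = 5x⁵. Subtract (5x⁵)·D = 5x⁶ + 20x⁵. Remainder: 5x⁵ + 22x⁴ + x³ − 34x² − 16x + 40.
Step 2: lead(5x⁵ + 22x⁴ + x³ − 34x² − 16x + 40) ÷ lead(D) = 5x⁵ ÷ x = 5x⁴. Subtract (5x⁴)·D = 5x⁵ + 20x⁴. Remainder: 2x⁴ + x³ − 34x² − 16x + 40.
Step 3: lead(2x⁴ + x³ − 34x² − 16x + 40) ÷ lead(D) = 2x⁴ ÷ x = 2x³. Subtract (2x³)·D = 2x⁴ + 8x³. Remainder: −7x³ − 34x² − 16x + 40.
Step 4: lead(−7x³ − 34x² − 16x + 40) ÷ lead(D) = −7x³ ÷ x = −7x². Subtract (−7x²)·D = −7x³ − 28x². Remainder: −6x² − 16x + 40.
Step 5: lead(−6x² − 16x + 40) ÷ lead(D) = −6x² ÷ x = −6x. Subtract (−6x)·D = −6x² − 24x. Remainder: 8x + 40.
Step 6: lead(8x + 40) ÷ lead(D) = 8x ÷ x = 8. Subtract (8)·D = 8x + 32. Remainder: 8.

R(x) = 8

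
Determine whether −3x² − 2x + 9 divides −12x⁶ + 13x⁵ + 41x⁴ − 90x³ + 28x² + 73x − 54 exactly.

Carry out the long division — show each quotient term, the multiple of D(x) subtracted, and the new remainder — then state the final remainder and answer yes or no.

R(x) = −9, so D(x) is not a factor of P(x). no

Step 1: lead(−12x⁶ + 13x⁵ + 41x⁴ − 90x³ + 28x² + 73x − 54) ÷ lead(D) = −12x⁶ ÷ −3x² = 4x⁴. Subtract (4x⁴)·D = −12x⁶ − 8x⁵ + 36x⁴. Remainder: 21x⁵ + 5x⁴ − 90x³ + 28x² + 73x − 54.
Step 2: lead(21x⁵ + 5x⁴ − 90x³ + 28x² + 73x − 54) ÷ lead(D) = 21x⁵ ÷ −3x² = −7x³. Subtract (−7x³)·D = 21x⁵ + 14x⁴ − 63x³. Remainder: −9x⁴ − 27x³ + 28x² + 73x − 54.
Step 3: lead(−9x⁴ − 27x³ + 28x² + 73x − 54) ÷ lead(D) = −9x⁴ ÷ −3x² = 3x². Subtract (3x²)·D = −9x⁴ − 6x³ + 27x². Remainder: −21x³ + x² + 73x − 54.
Step 4: lead(−21x³ + x² + 73x − 54) ÷ lead(D) = −21x³ ÷ −3x² = 7x. Subtract (7x)·D = −21x³ − 14x² + 63x. Remainder: 15x² + 10x − 54.
Step 5: lead(15x² + 10x − 54) ÷ lead(D) = 15x² ÷ −3x² = −5. Subtract (−5)·D = 15x² + 10x − 45. Remainder: −9.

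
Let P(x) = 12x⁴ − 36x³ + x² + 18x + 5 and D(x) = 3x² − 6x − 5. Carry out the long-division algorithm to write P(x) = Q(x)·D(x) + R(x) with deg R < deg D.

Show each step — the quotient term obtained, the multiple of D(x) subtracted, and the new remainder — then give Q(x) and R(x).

Step 1: lead(12x⁴ − 36x³ + x² + 18x + 5) ÷ lead(D) = 12x⁴ ÷ 3x² = 4x². Subtract (4x²)·D = 12x⁴ − 24x³ − 20x². Remainder: −12x³ + 21x² + 18x + 5.
Step 2: lead(−12x³ + 21x² + 18x + 5) ÷ lead(D) = −12x³ ÷ 3x² = −4x. Subtract (−4x)·D = −12x³ + 24x² + 20x. Remainder: −3x² − 2x + 5.
Step 3: lead(−3x² − 2x + 5) ÷ lead(D) = −3x² ÷ 3x² = −1. Subtract (−1)·D = −3x² + 6x + 5. Remainder: −8x.

Q(x) = 4x² − 4x − 1; R(x) = −8x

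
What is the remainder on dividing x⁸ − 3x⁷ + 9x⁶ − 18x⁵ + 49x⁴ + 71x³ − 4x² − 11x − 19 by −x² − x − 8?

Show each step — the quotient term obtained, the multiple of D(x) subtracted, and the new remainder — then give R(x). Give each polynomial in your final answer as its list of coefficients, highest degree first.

Step 1: lead(x⁸ − 3x⁷ + 9x⁶ − 18x⁵ + 49x⁴ + 71x³ − 4x² − 11x − 19) ÷ lead(D) = x⁸ ÷ −x² = −x⁶. Subtract (−x⁶)·D = x⁸ + x⁷ + 8x⁶. Remainder: −4x⁷ + x⁶ − 18x⁵ + 49x⁴ + 71x³ − 4x² − 11x − 19.
Step 2: lead(−4x⁷ + x⁶ − 18x⁵ + 49x⁴ + 71x³ − 4x² − 11x − 19) ÷ lead(D) = −4x⁷ ÷ −x² = 4x⁵. Subtract (4x⁵)·D = −4x⁷ − 4x⁶ − 32x⁵. Remainder: 5x⁶ + 14x⁵ + 49x⁴ + 71x³ − 4x² − 11x − 19.
Step 3: lead(5x⁶ + 14x⁵ + 49x⁴ + 71x³ − 4x² − 11x − 19) ÷ lead(D) = 5x⁶ ÷ −x² = −5x⁴. Subtract (−5x⁴)·D = 5x⁶ + 5x⁵ + 40x⁴. Remainder: 9x⁵ + 9x⁴ + 71x³ − 4x² − 11x − 19.
Step 4: lead(9x⁵ + 9x⁴ + 71x³ − 4x² − 11x − 19) ÷ lead(D) = 9x⁵ ÷ −x² = −9x³. Subtract (−9x³)·D = 9x⁵ + 9x⁴ + 72x³. Remainder: −x³ − 4x² − 11x − 19.
Step 5: lead(−x³ − 4x² − 11x − 19) ÷ lead(D) = −x³ ÷ −x² = x. Subtract (x)·D = −x³ − x² − 8x. Remainder: −3x² − 3x − 19.
Step 6: lead(−3x² − 3x − 19) ÷ lead(D) = −3x² ÷ −x² = 3. Subtract (3)·D = −3x² − 3x − 24. Remainder: 5.

R = [5]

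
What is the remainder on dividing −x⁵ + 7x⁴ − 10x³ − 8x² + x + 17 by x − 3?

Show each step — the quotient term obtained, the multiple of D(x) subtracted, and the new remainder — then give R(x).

Step 1: lead(−x⁵ + 7x⁴ − 10x³ − 8x² + x + 17) ÷ lead(D) = −x⁵ ÷ x = −x⁴. Subtract (−x⁴)·D = −x⁵ + 3x⁴. Remainder: 4x⁴ − 10x³ − 8x² + x + 17.
Step 2: lead(4x⁴ − 10x³ − 8x² + x + 17) ÷ lead(D) = 4x⁴ ÷ x = 4x³. Subtract (4x³)·D = 4x⁴ − 12x³. Remainder: 2x³ − 8x² + x + 17.
Step 3: lead(2x³ − 8x² + x + 17) ÷ lead(D) = 2x³ ÷ x = 2x². Subtract (2x²)·D = 2x³ − 6x². Remainder: −2x² + x + 17.
Step 4: lead(−2x² + x + 17) ÷ lead(D) = −2x² ÷ x = −2x. Subtract (−2x)·D = −2x² + 6x. Remainder: −5x + 17.
Step 5: lead(−5x + 17) ÷ lead(D) = −5x ÷ x = −5. Subtract (−5)·D = −5x + 15. Remainder: 2.

R(x) = 2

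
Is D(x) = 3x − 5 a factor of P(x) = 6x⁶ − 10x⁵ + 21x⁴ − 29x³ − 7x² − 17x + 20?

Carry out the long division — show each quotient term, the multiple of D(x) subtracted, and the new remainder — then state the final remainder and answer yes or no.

Step 1: lead(6x⁶ − 10x⁵ + 21x⁴ − 29x³ − 7x² − 17x + 20) ÷ lead(D) = 6x⁶ ÷ 3x = 2x⁵. Subtract (2x⁵)·D = 6x⁶ − 10x⁵. Remainder: 21x⁴ − 29x³ − 7x² − 17x + 20.
Step 2: lead(21x⁴ − 29x³ − 7x² − 17x + 20) ÷ lead(D) = 21x⁴ ÷ 3x = 7x³. Subtract (7x³)·D = 21x⁴ − 35x³. Remainder: 6x³ − 7x² − 17x + 20.
Step 3: lead(6x³ − 7x² − 17x + 20) ÷ lead(D) = 6x³ ÷ 3x = 2x². Subtract (2x²)·D = 6x³ − 10x². Remainder: 3x² − 17x + 20.
Step 4: lead(3x² − 17x + 20) ÷ lead(D) = 3x² ÷ 3x = x. Subtract (x)·D = 3x² − 5x. Remainder: −12x + 20.
Step 5: lead(−12x + 20) ÷ lead(D) = −12x ÷ 3x = −4. Subtract (−4)·D = −12x + 20. Remainder: 0.

R(x) = 0, so D(x) is a factor of P(x). yes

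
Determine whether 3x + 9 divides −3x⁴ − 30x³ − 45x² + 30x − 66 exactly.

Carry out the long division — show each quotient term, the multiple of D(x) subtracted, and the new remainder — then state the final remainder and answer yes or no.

R(x) = 6, so D(x) is not a factor of P(x). no

Step 1: lead(−3x⁴ − 30x³ − 45x² + 30x − 66) ÷ lead(D) = −3x⁴ ÷ 3x = −x³. Subtract (−x³)·D = −3x⁴ − 9x³. Remainder: −21x³ − 45x² + 30x − 66.
Step 2: lead(−21x³ − 45x² + 30x − 66) ÷ lead(D) = −21x³ ÷ 3x = −7x². Subtract (−7x²)·D = −21x³ − 63x². Remainder: 18x² + 30x − 66.
Step 3: lead(18x² + 30x − 66) ÷ lead(D) = 18x² ÷ 3x = 6x. Subtract (6x)·D = 18x² + 54x. Remainder: −24x − 66.
Step 4: lead(−24x − 66) ÷ lead(D) = −24x ÷ 3x = −8. Subtract (−8)·D = −24x − 72. Remainder: 6.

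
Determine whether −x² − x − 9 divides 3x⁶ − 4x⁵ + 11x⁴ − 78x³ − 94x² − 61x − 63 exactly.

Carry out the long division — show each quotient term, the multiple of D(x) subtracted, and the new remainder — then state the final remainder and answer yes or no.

Step 1: lead(3x⁶ − 4x⁵ + 11x⁴ − 78x³ − 94x² − 61x − 63) ÷ lead(D) = 3x⁶ ÷ −x² = −3x⁴. Subtract (−3x⁴)·D = 3x⁶ + 3x⁵ + 27x⁴. Remainder: −7x⁵ − 16x⁴ − 78x³ − 94x² − 61x − 63.
Step 2: lead(−7x⁵ − 16x⁴ − 78x³ − 94x² − 61x − 63) ÷ lead(D) = −7x⁵ ÷ −x² = 7x³. Subtract (7x³)·D = −7x⁵ − 7x⁴ − 63x³. Remainder: −9x⁴ − 15x³ − 94x² − 61x − 63.
Step 3: lead(−9x⁴ − 15x³ − 94x² − 61x − 63) ÷ lead(D) = −9x⁴ ÷ −x² = 9x². Subtract (9x²)·D = −9x⁴ − 9x³ − 81x². Remainder: −6x³ − 13x² − 61x − 63.
Step 4: lead(−6x³ − 13x² − 61x − 63) ÷ lead(D) = −6x³ ÷ −x² = 6x. Subtract (6x)·D = −6x³ − 6x² − 54x. Remainder: −7x² − 7x − 63.
Step 5: lead(−7x² − 7x − 63) ÷ lead(D) = −7x² ÷ −x² = 7. Subtract (7)·D = −7x² − 7x − 63. Remainder: 0.

R(x) = 0, so D(x) is a factor of P(x). yes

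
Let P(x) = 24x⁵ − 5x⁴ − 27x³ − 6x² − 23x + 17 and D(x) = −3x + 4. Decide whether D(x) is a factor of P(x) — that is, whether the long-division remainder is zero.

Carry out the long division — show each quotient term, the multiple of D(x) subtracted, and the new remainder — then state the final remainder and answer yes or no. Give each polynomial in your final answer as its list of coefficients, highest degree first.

Step 1: lead(24x⁵ − 5x⁴ − 27x³ − 6x² − 23x + 17) ÷ lead(D) = 24x⁵ ÷ −3x = −8x⁴. Subtract (−8x⁴)·D = 24x⁵ − 32x⁴. Remainder: 27x⁴ − 27x³ − 6x² − 23x + 17.
Step 2: lead(27x⁴ − 27x³ − 6x² − 23x + 17) ÷ lead(D) = 27x⁴ ÷ −3x = −9x³. Subtract (−9x³)·D = 27x⁴ − 36x³. Remainder: 9x³ − 6x² − 23x + 17.
Step 3: lead(9x³ − 6x² − 23x + 17) ÷ lead(D) = 9x³ ÷ −3x = −3x². Subtract (−3x²)·D = 9x³ − 12x². Remainder: 6x² − 23x + 17.
Step 4: lead(6x² − 23x + 17) ÷ lead(D) = 6x² ÷ −3x = −2x. Subtract (−2x)·D = 6x² − 8x. Remainder: −15x + 17.
Step 5: lead(−15x + 17) ÷ lead(D) = −15x ÷ −3x = 5. Subtract (5)·D = −15x + 20. Remainder: −3.

R = [-3], so D(x) is not a factor of P(x). no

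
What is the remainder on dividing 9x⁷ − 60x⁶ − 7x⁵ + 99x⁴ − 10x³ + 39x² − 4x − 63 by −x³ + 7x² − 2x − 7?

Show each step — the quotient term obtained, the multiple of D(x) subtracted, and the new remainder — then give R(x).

R(x) = 0

Step 1: lead(9x⁷ − 60x⁶ − 7x⁵ + 99x⁴ − 10x³ + 39x² − 4x − 63) ÷ lead(D) = 9x⁷ ÷ −x³ = −9x⁴. Subtract (−9x⁴)·D = 9x⁷ − 63x⁶ + 18x⁵ + 63x⁴. Remainder: 3x⁶ − 25x⁵ + 36x⁴ − 10x³ + 39x² − 4x − 63.
Step 2: lead(3x⁶ − 25x⁵ + 36x⁴ − 10x³ + 39x² − 4x − 63) ÷ lead(D) = 3x⁶ ÷ −x³ = −3x³. Subtract (−3x³)·D = 3x⁶ − 21x⁵ + 6x⁴ + 21x³. Remainder: −4x⁵ + 30x⁴ − 31x³ + 39x² − 4x − 63.
Step 3: lead(−4x⁵ + 30x⁴ − 31x³ + 39x² − 4x − 63) ÷ lead(D) = −4x⁵ ÷ −x³ = 4x². Subtract (4x²)·D = −4x⁵ + 28x⁴ − 8x³ − 28x². Remainder: 2x⁴ − 23x³ + 67x² − 4x − 63.
Step 4: lead(2x⁴ − 23x³ + 67x² − 4x − 63) ÷ lead(D) = 2x⁴ ÷ −x³ = −2x. Subtract (−2x)·D = 2x⁴ − 14x³ + 4x² + 14x. Remainder: −9x³ + 63x² − 18x − 63.
Step 5: lead(−9x³ + 63x² − 18x − 63) ÷ lead(D) = −9x³ ÷ −x³ = 9. Subtract (9)·D = −9x³ + 63x² − 18x − 63. Remainder: 0.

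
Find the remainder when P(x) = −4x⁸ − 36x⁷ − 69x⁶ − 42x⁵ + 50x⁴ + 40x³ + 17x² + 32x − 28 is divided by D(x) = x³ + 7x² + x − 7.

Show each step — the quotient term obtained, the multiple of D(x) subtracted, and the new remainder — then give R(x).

Step 1: lead(−4x⁸ − 36x⁷ − 69x⁶ − 42x⁵ + 50x⁴ + 40x³ + 17x² + 32x − 28) ÷ lead(D) = −4x⁸ ÷ x³ = −4x⁵. Subtract (−4x⁵)·D = −4x⁸ − 28x⁷ − 4x⁶ + 28x⁵. Remainder: −8x⁷ − 65x⁶ − 70x⁵ + 50x⁴ + 40x³ + 17x² + 32x − 28.
Step 2: lead(−8x⁷ − 65x⁶ − 70x⁵ + 50x⁴ + 40x³ + 17x² + 32x − 28) ÷ lead(D) = −8x⁷ ÷ x³ = −8x⁴. Subtract (−8x⁴)·D = −8x⁷ − 56x⁶ − 8x⁵ + 56x⁴. Remainder: −9x⁶ − 62x⁵ − 6x⁴ + 40x³ + 17x² + 32x − 28.
Step 3: lead(−9x⁶ − 62x⁵ − 6x⁴ + 40x³ + 17x² + 32x − 28) ÷ lead(D) = −9x⁶ ÷ x³ = −9x³. Subtract (−9x³)·D = −9x⁶ − 63x⁵ − 9x⁴ + 63x³. Remainder: x⁵ + 3x⁴ − 23x³ + 17x² + 32x − 28.
Step 4: lead(x⁵ + 3x⁴ − 23x³ + 17x² + 32x − 28) ÷ lead(D) = x⁵ ÷ x³ = x². Subtract (x²)·D = x⁵ + 7x⁴ + x³ − 7x². Remainder: −4x⁴ − 24x³ + 24x² + 32x − 28.
Step 5: lead(−4x⁴ − 24x³ + 24x² + 32x − 28) ÷ lead(D) = −4x⁴ ÷ x³ = −4x. Subtract (−4x)·D = −4x⁴ − 28x³ − 4x² + 28x. Remainder: 4x³ + 28x² + 4x − 28.
Step 6: lead(4x³ + 28x² + 4x − 28) ÷ lead(D) = 4x³ ÷ x³ = 4. Subtract (4)·D = 4x³ + 28x² + 4x − 28. Remainder: 0.

R(x) = 0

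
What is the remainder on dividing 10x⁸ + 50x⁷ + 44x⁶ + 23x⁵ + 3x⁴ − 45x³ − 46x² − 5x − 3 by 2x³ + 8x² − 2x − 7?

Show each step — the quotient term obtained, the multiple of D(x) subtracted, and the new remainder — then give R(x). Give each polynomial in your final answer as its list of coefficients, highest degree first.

R = [9, -3]

Step 1: lead(10x⁸ + 50x⁷ + 44x⁶ + 23x⁵ + 3x⁴ − 45x³ − 46x² − 5x − 3) ÷ lead(D) = 10x⁸ ÷ 2x³ = 5x⁵. Subtract (5x⁵)·D = 10x⁸ + 40x⁷ − 10x⁶ − 35x⁵. Remainder: 10x⁷ + 54x⁶ + 58x⁵ + 3x⁴ − 45x³ − 46x² − 5x − 3.
Step 2: lead(10x⁷ + 54x⁶ + 58x⁵ + 3x⁴ − 45x³ − 46x² − 5x − 3) ÷ lead(D) = 10x⁷ ÷ 2x³ = 5x⁴. Subtract (5x⁴)·D = 10x⁷ + 40x⁶ − 10x⁵ − 35x⁴. Remainder: 14x⁶ + 68x⁵ + 38x⁴ − 45x³ − 46x² − 5x − 3.
Step 3: lead(14x⁶ + 68x⁵ + 38x⁴ − 45x³ − 46x² − 5x − 3) ÷ lead(D) = 14x⁶ ÷ 2x³ = 7x³. Subtract (7x³)·D = 14x⁶ + 56x⁵ − 14x⁴ − 49x³. Remainder: 12x⁵ + 52x⁴ + 4x³ − 46x² − 5x − 3.
Step 4: lead(12x⁵ + 52x⁴ + 4x³ − 46x² − 5x − 3) ÷ lead(D) = 12x⁵ ÷ 2x³ = 6x². Subtract (6x²)·D = 12x⁵ + 48x⁴ − 12x³ − 42x². Remainder: 4x⁴ + 16x³ − 4x² − 5x − 3.
Step 5: lead(4x⁴ + 16x³ − 4x² − 5x − 3) ÷ lead(D) = 4x⁴ ÷ 2x³ = 2x. Subtract (2x)·D = 4x⁴ + 16x³ − 4x² − 14x. Remainder: 9x − 3.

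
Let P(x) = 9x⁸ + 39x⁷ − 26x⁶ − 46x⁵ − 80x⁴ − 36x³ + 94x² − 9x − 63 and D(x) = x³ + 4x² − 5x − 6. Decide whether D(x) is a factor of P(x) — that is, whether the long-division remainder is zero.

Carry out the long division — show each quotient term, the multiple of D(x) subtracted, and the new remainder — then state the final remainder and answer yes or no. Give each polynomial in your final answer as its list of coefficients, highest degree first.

R = [-7, -6, -9], so D(x) is not a factor of P(x). no

Step 1: lead(9x⁸ + 39x⁷ − 26x⁶ − 46x⁵ − 80x⁴ − 36x³ + 94x² − 9x − 63) ÷ lead(D) = 9x⁸ ÷ x³ = 9x⁵. Subtract (9x⁵)·D = 9x⁸ + 36x⁷ − 45x⁶ − 54x⁵. Remainder: 3x⁷ + 19x⁶ + 8x⁵ − 80x⁴ − 36x³ + 94x² − 9x − 63.
Step 2: lead(3x⁷ + 19x⁶ + 8x⁵ − 80x⁴ − 36x³ + 94x² − 9x − 63) ÷ lead(D) = 3x⁷ ÷ x³ = 3x⁴. Subtract (3x⁴)·D = 3x⁷ + 12x⁶ − 15x⁵ − 18x⁴. Remainder: 7x⁶ + 23x⁵ − 62x⁴ − 36x³ + 94x² − 9x − 63.
Step 3: lead(7x⁶ + 23x⁵ − 62x⁴ − 36x³ + 94x² − 9x − 63) ÷ lead(D) = 7x⁶ ÷ x³ = 7x³. Subtract (7x³)·D = 7x⁶ + 28x⁵ − 35x⁴ − 42x³. Remainder: −5x⁵ − 27x⁴ + 6x³ + 94x² − 9x − 63.
Step 4: lead(−5x⁵ − 27x⁴ + 6x³ + 94x² − 9x − 63) ÷ lead(D) = −5x⁵ ÷ x³ = −5x². Subtract (−5x²)·D = −5x⁵ − 20x⁴ + 25x³ + 30x². Remainder: −7x⁴ − 19x³ + 64x² − 9x − 63.
Step 5: lead(−7x⁴ − 19x³ + 64x² − 9x − 63) ÷ lead(D) = −7x⁴ ÷ x³ = −7x. Subtract (−7x)·D = −7x⁴ − 28x³ + 35x² + 42x. Remainder: 9x³ + 29x² − 51x − 63.
Step 6: lead(9x³ + 29x² − 51x − 63) ÷ lead(D) = 9x³ ÷ x³ = 9. Subtract (9)·D = 9x³ + 36x² − 45x − 54. Remainder: −7x² − 6x − 9.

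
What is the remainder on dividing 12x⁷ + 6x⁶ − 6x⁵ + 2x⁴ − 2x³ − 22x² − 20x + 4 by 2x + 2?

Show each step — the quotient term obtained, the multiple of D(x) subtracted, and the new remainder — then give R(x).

Step 1: lead(12x⁷ + 6x⁶ − 6x⁵ + 2x⁴ − 2x³ − 22x² − 20x + 4) ÷ lead(D) = 12x⁷ ÷ 2x = 6x⁶. Subtract (6x⁶)·D = 12x⁷ + 12x⁶. Remainder: −6x⁶ − 6x⁵ + 2x⁴ − 2x³ − 22x² − 20x + 4.
Step 2: lead(−6x⁶ − 6x⁵ + 2x⁴ − 2x³ − 22x² − 20x + 4) ÷ lead(D) = −6x⁶ ÷ 2x = −3x⁵. Subtract (−3x⁵)·D = −6x⁶ − 6x⁵. Remainder: 2x⁴ − 2x³ − 22x² − 20x + 4.
Step 3: lead(2x⁴ − 2x³ − 22x² − 20x + 4) ÷ lead(D) = 2x⁴ ÷ 2x = x³. Subtract (x³)·D = 2x⁴ + 2x³. Remainder: −4x³ − 22x² − 20x + 4.
Step 4: lead(−4x³ − 22x² − 20x + 4) ÷ lead(D) = −4x³ ÷ 2x = −2x². Subtract (−2x²)·D = −4x³ − 4x². Remainder: −18x² − 20x + 4.
Step 5: lead(−18x² − 20x + 4) ÷ lead(D) = −18x² ÷ 2x = −9x. Subtract (−9x)·D = −18x² − 18x. Remainder: −2x + 4.
Step 6: lead(−2x + 4) ÷ lead(D) = −2x ÷ 2x = −1. Subtract (−1)·D = −2x − 2. Remainder: 6.

R(x) = 6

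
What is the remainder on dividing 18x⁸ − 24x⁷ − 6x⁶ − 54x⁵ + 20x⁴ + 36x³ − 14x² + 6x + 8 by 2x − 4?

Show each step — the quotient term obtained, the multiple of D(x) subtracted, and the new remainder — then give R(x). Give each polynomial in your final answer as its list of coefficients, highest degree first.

Step 1: lead(18x⁸ − 24x⁷ − 6x⁶ − 54x⁵ + 20x⁴ + 36x³ − 14x² + 6x + 8) ÷ lead(D) = 18x⁸ ÷ 2x = 9x⁷. Subtract (9x⁷)·D = 18x⁸ − 36x⁷. Remainder: 12x⁷ − 6x⁶ − 54x⁵ + 20x⁴ + 36x³ − 14x² + 6x + 8.
Step 2: lead(12x⁷ − 6x⁶ − 54x⁵ + 20x⁴ + 36x³ − 14x² + 6x + 8) ÷ lead(D) = 12x⁷ ÷ 2x = 6x⁶. Subtract (6x⁶)·D = 12x⁷ − 24x⁶. Remainder: 18x⁶ − 54x⁵ + 20x⁴ + 36x³ − 14x² + 6x + 8.
Step 3: lead(18x⁶ − 54x⁵ + 20x⁴ + 36x³ − 14x² + 6x + 8) ÷ lead(D) = 18x⁶ ÷ 2x = 9x⁵. Subtract (9x⁵)·D = 18x⁶ − 36x⁵. Remainder: −18x⁵ + 20x⁴ + 36x³ − 14x² + 6x + 8.
Step 4: lead(−18x⁵ + 20x⁴ + 36x³ − 14x² + 6x + 8) ÷ lead(D) = −18x⁵ ÷ 2x = −9x⁴. Subtract (−9x⁴)·D = −18x⁵ + 36x⁴. Remainder: −16x⁴ + 36x³ − 14x² + 6x + 8.
Step 5: lead(−16x⁴ + 36x³ − 14x² + 6x + 8) ÷ lead(D) = −16x⁴ ÷ 2x = −8x³. Subtract (−8x³)·D = −16x⁴ + 32x³. Remainder: 4x³ − 14x² + 6x + 8.
Step 6: lead(4x³ − 14x² + 6x + 8) ÷ lead(D) = 4x³ ÷ 2x = 2x². Subtract (2x²)·D = 4x³ − 8x². Remainder: −6x² + 6x + 8.
Step 7: lead(−6x² + 6x + 8) ÷ lead(D) = −6x² ÷ 2x = −3x. Subtract (−3x)·D = −6x² + 12x. Remainder: −6x + 8.
Step 8: lead(−6x + 8) ÷ lead(D) = −6x ÷ 2x = −3. Subtract (−3)·D = −6x + 12. Remainder: −4.

R = [-4]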